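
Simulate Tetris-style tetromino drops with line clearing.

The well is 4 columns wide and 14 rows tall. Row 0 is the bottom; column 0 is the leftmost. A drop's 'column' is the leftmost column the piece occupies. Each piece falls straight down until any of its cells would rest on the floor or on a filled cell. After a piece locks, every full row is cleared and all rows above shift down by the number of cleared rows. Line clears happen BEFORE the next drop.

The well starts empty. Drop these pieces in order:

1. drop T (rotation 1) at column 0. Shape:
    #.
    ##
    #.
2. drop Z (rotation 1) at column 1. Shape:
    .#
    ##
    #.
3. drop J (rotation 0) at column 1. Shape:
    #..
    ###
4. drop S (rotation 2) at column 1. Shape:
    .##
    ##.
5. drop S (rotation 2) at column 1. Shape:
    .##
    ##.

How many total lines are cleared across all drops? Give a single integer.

Answer: 0

Derivation:
Drop 1: T rot1 at col 0 lands with bottom-row=0; cleared 0 line(s) (total 0); column heights now [3 2 0 0], max=3
Drop 2: Z rot1 at col 1 lands with bottom-row=2; cleared 0 line(s) (total 0); column heights now [3 4 5 0], max=5
Drop 3: J rot0 at col 1 lands with bottom-row=5; cleared 0 line(s) (total 0); column heights now [3 7 6 6], max=7
Drop 4: S rot2 at col 1 lands with bottom-row=7; cleared 0 line(s) (total 0); column heights now [3 8 9 9], max=9
Drop 5: S rot2 at col 1 lands with bottom-row=9; cleared 0 line(s) (total 0); column heights now [3 10 11 11], max=11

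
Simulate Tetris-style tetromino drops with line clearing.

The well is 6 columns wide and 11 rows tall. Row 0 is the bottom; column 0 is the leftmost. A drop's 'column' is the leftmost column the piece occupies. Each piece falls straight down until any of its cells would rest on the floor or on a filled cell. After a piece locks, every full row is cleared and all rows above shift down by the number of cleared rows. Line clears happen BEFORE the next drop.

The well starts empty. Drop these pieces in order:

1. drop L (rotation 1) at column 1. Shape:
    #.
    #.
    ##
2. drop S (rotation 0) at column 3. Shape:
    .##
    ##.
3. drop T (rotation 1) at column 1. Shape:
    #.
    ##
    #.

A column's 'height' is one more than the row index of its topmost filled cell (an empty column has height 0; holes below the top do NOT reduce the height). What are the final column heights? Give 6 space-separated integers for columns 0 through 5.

Drop 1: L rot1 at col 1 lands with bottom-row=0; cleared 0 line(s) (total 0); column heights now [0 3 1 0 0 0], max=3
Drop 2: S rot0 at col 3 lands with bottom-row=0; cleared 0 line(s) (total 0); column heights now [0 3 1 1 2 2], max=3
Drop 3: T rot1 at col 1 lands with bottom-row=3; cleared 0 line(s) (total 0); column heights now [0 6 5 1 2 2], max=6

Answer: 0 6 5 1 2 2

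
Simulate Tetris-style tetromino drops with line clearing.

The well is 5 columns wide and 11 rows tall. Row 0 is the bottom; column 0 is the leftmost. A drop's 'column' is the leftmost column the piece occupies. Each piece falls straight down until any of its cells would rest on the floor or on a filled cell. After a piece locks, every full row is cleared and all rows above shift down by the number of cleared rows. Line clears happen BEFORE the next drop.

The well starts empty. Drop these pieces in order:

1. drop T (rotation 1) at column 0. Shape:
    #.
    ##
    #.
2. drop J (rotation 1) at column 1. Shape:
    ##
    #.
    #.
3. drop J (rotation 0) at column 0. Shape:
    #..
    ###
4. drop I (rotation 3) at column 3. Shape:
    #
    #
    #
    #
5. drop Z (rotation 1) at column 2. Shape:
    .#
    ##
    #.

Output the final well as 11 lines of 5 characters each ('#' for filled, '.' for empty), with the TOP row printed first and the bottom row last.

Answer: .....
.....
...#.
..##.
#.#..
###..
.##..
.#.#.
##.#.
##.#.
#..#.

Derivation:
Drop 1: T rot1 at col 0 lands with bottom-row=0; cleared 0 line(s) (total 0); column heights now [3 2 0 0 0], max=3
Drop 2: J rot1 at col 1 lands with bottom-row=2; cleared 0 line(s) (total 0); column heights now [3 5 5 0 0], max=5
Drop 3: J rot0 at col 0 lands with bottom-row=5; cleared 0 line(s) (total 0); column heights now [7 6 6 0 0], max=7
Drop 4: I rot3 at col 3 lands with bottom-row=0; cleared 0 line(s) (total 0); column heights now [7 6 6 4 0], max=7
Drop 5: Z rot1 at col 2 lands with bottom-row=6; cleared 0 line(s) (total 0); column heights now [7 6 8 9 0], max=9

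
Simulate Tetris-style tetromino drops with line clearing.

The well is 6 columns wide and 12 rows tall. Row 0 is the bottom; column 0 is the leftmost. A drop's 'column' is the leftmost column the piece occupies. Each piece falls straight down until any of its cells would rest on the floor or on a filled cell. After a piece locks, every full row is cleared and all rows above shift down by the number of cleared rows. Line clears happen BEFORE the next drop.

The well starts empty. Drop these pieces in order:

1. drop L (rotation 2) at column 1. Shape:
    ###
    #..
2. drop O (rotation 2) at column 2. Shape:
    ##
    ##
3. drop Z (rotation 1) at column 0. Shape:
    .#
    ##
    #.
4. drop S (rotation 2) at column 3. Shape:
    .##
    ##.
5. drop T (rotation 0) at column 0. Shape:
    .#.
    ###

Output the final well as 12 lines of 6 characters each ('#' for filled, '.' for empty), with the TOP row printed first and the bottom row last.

Drop 1: L rot2 at col 1 lands with bottom-row=0; cleared 0 line(s) (total 0); column heights now [0 2 2 2 0 0], max=2
Drop 2: O rot2 at col 2 lands with bottom-row=2; cleared 0 line(s) (total 0); column heights now [0 2 4 4 0 0], max=4
Drop 3: Z rot1 at col 0 lands with bottom-row=1; cleared 0 line(s) (total 0); column heights now [3 4 4 4 0 0], max=4
Drop 4: S rot2 at col 3 lands with bottom-row=4; cleared 0 line(s) (total 0); column heights now [3 4 4 5 6 6], max=6
Drop 5: T rot0 at col 0 lands with bottom-row=4; cleared 0 line(s) (total 0); column heights now [5 6 5 5 6 6], max=6

Answer: ......
......
......
......
......
......
.#..##
#####.
.###..
####..
####..
.#....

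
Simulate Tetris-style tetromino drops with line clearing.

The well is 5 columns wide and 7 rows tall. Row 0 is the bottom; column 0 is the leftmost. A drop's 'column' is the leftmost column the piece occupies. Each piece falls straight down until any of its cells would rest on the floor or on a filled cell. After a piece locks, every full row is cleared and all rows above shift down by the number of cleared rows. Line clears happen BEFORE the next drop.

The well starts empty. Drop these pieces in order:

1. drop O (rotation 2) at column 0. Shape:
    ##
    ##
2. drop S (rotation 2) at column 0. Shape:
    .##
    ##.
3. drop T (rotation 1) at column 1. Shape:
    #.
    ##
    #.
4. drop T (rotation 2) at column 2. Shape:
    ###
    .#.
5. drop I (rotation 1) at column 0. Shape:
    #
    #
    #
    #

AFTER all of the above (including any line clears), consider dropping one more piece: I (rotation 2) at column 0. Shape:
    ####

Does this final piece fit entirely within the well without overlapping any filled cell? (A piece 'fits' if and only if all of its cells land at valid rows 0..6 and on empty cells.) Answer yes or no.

Drop 1: O rot2 at col 0 lands with bottom-row=0; cleared 0 line(s) (total 0); column heights now [2 2 0 0 0], max=2
Drop 2: S rot2 at col 0 lands with bottom-row=2; cleared 0 line(s) (total 0); column heights now [3 4 4 0 0], max=4
Drop 3: T rot1 at col 1 lands with bottom-row=4; cleared 0 line(s) (total 0); column heights now [3 7 6 0 0], max=7
Drop 4: T rot2 at col 2 lands with bottom-row=5; cleared 0 line(s) (total 0); column heights now [3 7 7 7 7], max=7
Drop 5: I rot1 at col 0 lands with bottom-row=3; cleared 1 line(s) (total 1); column heights now [6 6 6 6 0], max=6
Test piece I rot2 at col 0 (width 4): heights before test = [6 6 6 6 0]; fits = True

Answer: yes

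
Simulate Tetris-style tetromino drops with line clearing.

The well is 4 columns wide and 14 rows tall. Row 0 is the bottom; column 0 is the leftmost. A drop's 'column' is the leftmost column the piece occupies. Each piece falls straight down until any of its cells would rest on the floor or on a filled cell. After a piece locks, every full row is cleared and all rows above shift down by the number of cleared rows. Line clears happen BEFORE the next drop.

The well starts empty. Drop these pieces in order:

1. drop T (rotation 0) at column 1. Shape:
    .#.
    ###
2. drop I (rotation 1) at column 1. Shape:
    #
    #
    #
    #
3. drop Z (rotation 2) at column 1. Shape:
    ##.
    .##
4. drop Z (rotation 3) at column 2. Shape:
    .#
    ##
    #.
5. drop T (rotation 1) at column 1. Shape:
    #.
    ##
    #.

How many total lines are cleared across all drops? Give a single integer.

Answer: 0

Derivation:
Drop 1: T rot0 at col 1 lands with bottom-row=0; cleared 0 line(s) (total 0); column heights now [0 1 2 1], max=2
Drop 2: I rot1 at col 1 lands with bottom-row=1; cleared 0 line(s) (total 0); column heights now [0 5 2 1], max=5
Drop 3: Z rot2 at col 1 lands with bottom-row=4; cleared 0 line(s) (total 0); column heights now [0 6 6 5], max=6
Drop 4: Z rot3 at col 2 lands with bottom-row=6; cleared 0 line(s) (total 0); column heights now [0 6 8 9], max=9
Drop 5: T rot1 at col 1 lands with bottom-row=7; cleared 0 line(s) (total 0); column heights now [0 10 9 9], max=10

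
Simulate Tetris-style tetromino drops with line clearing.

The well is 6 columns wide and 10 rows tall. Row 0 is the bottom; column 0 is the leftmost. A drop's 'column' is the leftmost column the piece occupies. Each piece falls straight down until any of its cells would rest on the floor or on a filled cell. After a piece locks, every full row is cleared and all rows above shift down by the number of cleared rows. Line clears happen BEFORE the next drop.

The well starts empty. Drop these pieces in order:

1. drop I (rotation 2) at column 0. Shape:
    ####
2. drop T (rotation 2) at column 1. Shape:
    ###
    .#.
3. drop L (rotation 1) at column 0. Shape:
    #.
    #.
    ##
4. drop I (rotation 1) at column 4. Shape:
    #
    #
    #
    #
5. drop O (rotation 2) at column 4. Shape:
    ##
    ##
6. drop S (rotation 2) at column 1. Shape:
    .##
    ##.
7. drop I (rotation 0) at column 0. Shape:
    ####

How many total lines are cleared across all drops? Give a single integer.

Answer: 0

Derivation:
Drop 1: I rot2 at col 0 lands with bottom-row=0; cleared 0 line(s) (total 0); column heights now [1 1 1 1 0 0], max=1
Drop 2: T rot2 at col 1 lands with bottom-row=1; cleared 0 line(s) (total 0); column heights now [1 3 3 3 0 0], max=3
Drop 3: L rot1 at col 0 lands with bottom-row=3; cleared 0 line(s) (total 0); column heights now [6 4 3 3 0 0], max=6
Drop 4: I rot1 at col 4 lands with bottom-row=0; cleared 0 line(s) (total 0); column heights now [6 4 3 3 4 0], max=6
Drop 5: O rot2 at col 4 lands with bottom-row=4; cleared 0 line(s) (total 0); column heights now [6 4 3 3 6 6], max=6
Drop 6: S rot2 at col 1 lands with bottom-row=4; cleared 0 line(s) (total 0); column heights now [6 5 6 6 6 6], max=6
Drop 7: I rot0 at col 0 lands with bottom-row=6; cleared 0 line(s) (total 0); column heights now [7 7 7 7 6 6], max=7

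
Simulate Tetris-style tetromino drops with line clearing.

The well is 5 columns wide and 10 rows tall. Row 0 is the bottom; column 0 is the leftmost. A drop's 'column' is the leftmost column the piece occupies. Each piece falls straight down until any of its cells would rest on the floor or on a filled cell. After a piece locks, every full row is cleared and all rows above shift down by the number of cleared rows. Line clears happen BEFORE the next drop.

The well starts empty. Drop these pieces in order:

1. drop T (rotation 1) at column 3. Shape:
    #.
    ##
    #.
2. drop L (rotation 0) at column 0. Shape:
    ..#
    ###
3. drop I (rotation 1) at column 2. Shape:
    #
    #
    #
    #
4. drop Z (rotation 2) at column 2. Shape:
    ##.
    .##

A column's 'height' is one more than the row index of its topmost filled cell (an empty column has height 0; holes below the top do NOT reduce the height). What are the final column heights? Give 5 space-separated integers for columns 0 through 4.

Answer: 1 1 7 7 6

Derivation:
Drop 1: T rot1 at col 3 lands with bottom-row=0; cleared 0 line(s) (total 0); column heights now [0 0 0 3 2], max=3
Drop 2: L rot0 at col 0 lands with bottom-row=0; cleared 0 line(s) (total 0); column heights now [1 1 2 3 2], max=3
Drop 3: I rot1 at col 2 lands with bottom-row=2; cleared 0 line(s) (total 0); column heights now [1 1 6 3 2], max=6
Drop 4: Z rot2 at col 2 lands with bottom-row=5; cleared 0 line(s) (total 0); column heights now [1 1 7 7 6], max=7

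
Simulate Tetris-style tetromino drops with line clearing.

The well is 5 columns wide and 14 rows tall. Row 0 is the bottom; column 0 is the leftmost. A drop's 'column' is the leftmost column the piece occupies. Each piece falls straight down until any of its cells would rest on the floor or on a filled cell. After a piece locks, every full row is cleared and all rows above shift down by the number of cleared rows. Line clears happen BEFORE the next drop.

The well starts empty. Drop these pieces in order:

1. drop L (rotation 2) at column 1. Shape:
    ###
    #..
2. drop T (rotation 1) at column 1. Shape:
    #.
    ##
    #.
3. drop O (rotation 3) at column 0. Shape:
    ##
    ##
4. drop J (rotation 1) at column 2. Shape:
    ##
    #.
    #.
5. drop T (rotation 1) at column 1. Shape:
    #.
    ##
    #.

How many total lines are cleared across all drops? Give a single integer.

Drop 1: L rot2 at col 1 lands with bottom-row=0; cleared 0 line(s) (total 0); column heights now [0 2 2 2 0], max=2
Drop 2: T rot1 at col 1 lands with bottom-row=2; cleared 0 line(s) (total 0); column heights now [0 5 4 2 0], max=5
Drop 3: O rot3 at col 0 lands with bottom-row=5; cleared 0 line(s) (total 0); column heights now [7 7 4 2 0], max=7
Drop 4: J rot1 at col 2 lands with bottom-row=4; cleared 0 line(s) (total 0); column heights now [7 7 7 7 0], max=7
Drop 5: T rot1 at col 1 lands with bottom-row=7; cleared 0 line(s) (total 0); column heights now [7 10 9 7 0], max=10

Answer: 0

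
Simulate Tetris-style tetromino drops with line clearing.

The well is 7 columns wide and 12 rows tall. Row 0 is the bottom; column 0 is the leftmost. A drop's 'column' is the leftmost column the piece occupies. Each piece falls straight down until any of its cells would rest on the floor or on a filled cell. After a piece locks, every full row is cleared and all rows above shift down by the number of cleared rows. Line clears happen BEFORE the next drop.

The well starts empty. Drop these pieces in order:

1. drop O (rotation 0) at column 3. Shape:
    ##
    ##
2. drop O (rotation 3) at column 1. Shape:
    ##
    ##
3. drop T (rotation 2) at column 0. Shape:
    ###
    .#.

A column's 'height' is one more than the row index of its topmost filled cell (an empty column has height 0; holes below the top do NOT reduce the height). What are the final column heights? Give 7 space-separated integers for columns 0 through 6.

Answer: 4 4 4 2 2 0 0

Derivation:
Drop 1: O rot0 at col 3 lands with bottom-row=0; cleared 0 line(s) (total 0); column heights now [0 0 0 2 2 0 0], max=2
Drop 2: O rot3 at col 1 lands with bottom-row=0; cleared 0 line(s) (total 0); column heights now [0 2 2 2 2 0 0], max=2
Drop 3: T rot2 at col 0 lands with bottom-row=2; cleared 0 line(s) (total 0); column heights now [4 4 4 2 2 0 0], max=4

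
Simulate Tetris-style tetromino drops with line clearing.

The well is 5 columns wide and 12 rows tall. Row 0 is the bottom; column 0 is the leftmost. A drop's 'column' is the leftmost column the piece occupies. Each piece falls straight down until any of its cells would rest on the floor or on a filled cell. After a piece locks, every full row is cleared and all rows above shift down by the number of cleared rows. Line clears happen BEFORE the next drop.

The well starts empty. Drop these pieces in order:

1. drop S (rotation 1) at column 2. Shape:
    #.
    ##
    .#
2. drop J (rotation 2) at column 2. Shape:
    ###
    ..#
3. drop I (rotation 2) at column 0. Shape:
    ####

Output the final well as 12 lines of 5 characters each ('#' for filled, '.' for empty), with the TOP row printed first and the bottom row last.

Answer: .....
.....
.....
.....
.....
.....
.....
####.
..###
..#.#
..##.
...#.

Derivation:
Drop 1: S rot1 at col 2 lands with bottom-row=0; cleared 0 line(s) (total 0); column heights now [0 0 3 2 0], max=3
Drop 2: J rot2 at col 2 lands with bottom-row=2; cleared 0 line(s) (total 0); column heights now [0 0 4 4 4], max=4
Drop 3: I rot2 at col 0 lands with bottom-row=4; cleared 0 line(s) (total 0); column heights now [5 5 5 5 4], max=5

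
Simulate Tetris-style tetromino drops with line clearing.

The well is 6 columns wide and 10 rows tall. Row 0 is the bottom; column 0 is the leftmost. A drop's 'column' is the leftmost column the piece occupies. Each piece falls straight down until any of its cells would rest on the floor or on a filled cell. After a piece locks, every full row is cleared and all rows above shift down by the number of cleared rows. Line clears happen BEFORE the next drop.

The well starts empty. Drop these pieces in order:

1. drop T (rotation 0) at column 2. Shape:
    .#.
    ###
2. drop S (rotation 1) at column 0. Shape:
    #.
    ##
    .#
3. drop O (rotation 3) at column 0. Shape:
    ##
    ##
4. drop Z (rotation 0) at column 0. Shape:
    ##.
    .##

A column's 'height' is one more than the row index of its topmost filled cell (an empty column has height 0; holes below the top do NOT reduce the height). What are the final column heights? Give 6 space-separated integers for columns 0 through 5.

Answer: 7 7 6 2 1 0

Derivation:
Drop 1: T rot0 at col 2 lands with bottom-row=0; cleared 0 line(s) (total 0); column heights now [0 0 1 2 1 0], max=2
Drop 2: S rot1 at col 0 lands with bottom-row=0; cleared 0 line(s) (total 0); column heights now [3 2 1 2 1 0], max=3
Drop 3: O rot3 at col 0 lands with bottom-row=3; cleared 0 line(s) (total 0); column heights now [5 5 1 2 1 0], max=5
Drop 4: Z rot0 at col 0 lands with bottom-row=5; cleared 0 line(s) (total 0); column heights now [7 7 6 2 1 0], max=7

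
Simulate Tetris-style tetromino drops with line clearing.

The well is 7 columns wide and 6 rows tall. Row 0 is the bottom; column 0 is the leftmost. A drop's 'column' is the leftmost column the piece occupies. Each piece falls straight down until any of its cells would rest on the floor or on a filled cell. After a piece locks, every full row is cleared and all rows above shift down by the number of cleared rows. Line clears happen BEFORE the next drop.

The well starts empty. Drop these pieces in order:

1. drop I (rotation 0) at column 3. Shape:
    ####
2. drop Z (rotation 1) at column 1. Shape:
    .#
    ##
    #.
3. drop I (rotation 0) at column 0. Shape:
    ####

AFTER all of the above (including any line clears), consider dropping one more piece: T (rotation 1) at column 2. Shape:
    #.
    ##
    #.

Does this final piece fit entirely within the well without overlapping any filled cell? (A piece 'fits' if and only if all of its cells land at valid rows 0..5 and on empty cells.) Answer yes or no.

Answer: no

Derivation:
Drop 1: I rot0 at col 3 lands with bottom-row=0; cleared 0 line(s) (total 0); column heights now [0 0 0 1 1 1 1], max=1
Drop 2: Z rot1 at col 1 lands with bottom-row=0; cleared 0 line(s) (total 0); column heights now [0 2 3 1 1 1 1], max=3
Drop 3: I rot0 at col 0 lands with bottom-row=3; cleared 0 line(s) (total 0); column heights now [4 4 4 4 1 1 1], max=4
Test piece T rot1 at col 2 (width 2): heights before test = [4 4 4 4 1 1 1]; fits = False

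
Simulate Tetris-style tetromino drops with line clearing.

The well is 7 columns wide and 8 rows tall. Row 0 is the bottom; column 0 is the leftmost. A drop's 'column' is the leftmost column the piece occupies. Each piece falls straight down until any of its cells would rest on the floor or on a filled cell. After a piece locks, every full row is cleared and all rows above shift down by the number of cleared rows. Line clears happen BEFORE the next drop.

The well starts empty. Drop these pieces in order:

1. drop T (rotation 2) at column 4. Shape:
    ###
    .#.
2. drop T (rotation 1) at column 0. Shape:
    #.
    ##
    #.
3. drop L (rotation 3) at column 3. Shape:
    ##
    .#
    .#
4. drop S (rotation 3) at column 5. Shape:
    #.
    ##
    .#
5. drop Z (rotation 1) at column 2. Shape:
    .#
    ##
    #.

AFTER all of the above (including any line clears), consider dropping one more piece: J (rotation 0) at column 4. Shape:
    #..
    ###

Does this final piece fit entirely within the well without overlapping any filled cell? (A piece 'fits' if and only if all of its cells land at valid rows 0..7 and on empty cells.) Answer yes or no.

Drop 1: T rot2 at col 4 lands with bottom-row=0; cleared 0 line(s) (total 0); column heights now [0 0 0 0 2 2 2], max=2
Drop 2: T rot1 at col 0 lands with bottom-row=0; cleared 0 line(s) (total 0); column heights now [3 2 0 0 2 2 2], max=3
Drop 3: L rot3 at col 3 lands with bottom-row=2; cleared 0 line(s) (total 0); column heights now [3 2 0 5 5 2 2], max=5
Drop 4: S rot3 at col 5 lands with bottom-row=2; cleared 0 line(s) (total 0); column heights now [3 2 0 5 5 5 4], max=5
Drop 5: Z rot1 at col 2 lands with bottom-row=4; cleared 0 line(s) (total 0); column heights now [3 2 6 7 5 5 4], max=7
Test piece J rot0 at col 4 (width 3): heights before test = [3 2 6 7 5 5 4]; fits = True

Answer: yes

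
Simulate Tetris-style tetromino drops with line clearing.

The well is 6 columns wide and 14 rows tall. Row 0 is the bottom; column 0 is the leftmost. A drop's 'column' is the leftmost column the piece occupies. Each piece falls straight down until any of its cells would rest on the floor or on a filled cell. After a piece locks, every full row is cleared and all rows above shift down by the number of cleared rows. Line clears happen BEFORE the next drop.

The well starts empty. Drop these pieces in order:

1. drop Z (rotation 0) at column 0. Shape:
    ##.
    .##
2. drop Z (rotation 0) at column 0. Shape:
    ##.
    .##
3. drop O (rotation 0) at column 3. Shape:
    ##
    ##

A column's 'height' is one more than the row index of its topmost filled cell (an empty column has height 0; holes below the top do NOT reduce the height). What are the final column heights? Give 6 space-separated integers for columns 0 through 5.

Answer: 4 4 3 2 2 0

Derivation:
Drop 1: Z rot0 at col 0 lands with bottom-row=0; cleared 0 line(s) (total 0); column heights now [2 2 1 0 0 0], max=2
Drop 2: Z rot0 at col 0 lands with bottom-row=2; cleared 0 line(s) (total 0); column heights now [4 4 3 0 0 0], max=4
Drop 3: O rot0 at col 3 lands with bottom-row=0; cleared 0 line(s) (total 0); column heights now [4 4 3 2 2 0], max=4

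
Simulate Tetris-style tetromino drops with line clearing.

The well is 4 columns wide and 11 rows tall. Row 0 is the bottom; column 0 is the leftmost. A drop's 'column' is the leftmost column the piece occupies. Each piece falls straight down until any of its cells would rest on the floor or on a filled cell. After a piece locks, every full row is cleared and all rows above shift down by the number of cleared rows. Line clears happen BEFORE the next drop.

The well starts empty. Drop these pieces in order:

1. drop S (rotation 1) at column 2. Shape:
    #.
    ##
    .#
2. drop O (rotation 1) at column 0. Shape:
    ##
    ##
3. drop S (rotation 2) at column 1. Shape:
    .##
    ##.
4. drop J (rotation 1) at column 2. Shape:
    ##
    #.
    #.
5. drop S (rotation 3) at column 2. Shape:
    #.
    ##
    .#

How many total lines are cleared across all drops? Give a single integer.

Drop 1: S rot1 at col 2 lands with bottom-row=0; cleared 0 line(s) (total 0); column heights now [0 0 3 2], max=3
Drop 2: O rot1 at col 0 lands with bottom-row=0; cleared 1 line(s) (total 1); column heights now [1 1 2 1], max=2
Drop 3: S rot2 at col 1 lands with bottom-row=2; cleared 0 line(s) (total 1); column heights now [1 3 4 4], max=4
Drop 4: J rot1 at col 2 lands with bottom-row=4; cleared 0 line(s) (total 1); column heights now [1 3 7 7], max=7
Drop 5: S rot3 at col 2 lands with bottom-row=7; cleared 0 line(s) (total 1); column heights now [1 3 10 9], max=10

Answer: 1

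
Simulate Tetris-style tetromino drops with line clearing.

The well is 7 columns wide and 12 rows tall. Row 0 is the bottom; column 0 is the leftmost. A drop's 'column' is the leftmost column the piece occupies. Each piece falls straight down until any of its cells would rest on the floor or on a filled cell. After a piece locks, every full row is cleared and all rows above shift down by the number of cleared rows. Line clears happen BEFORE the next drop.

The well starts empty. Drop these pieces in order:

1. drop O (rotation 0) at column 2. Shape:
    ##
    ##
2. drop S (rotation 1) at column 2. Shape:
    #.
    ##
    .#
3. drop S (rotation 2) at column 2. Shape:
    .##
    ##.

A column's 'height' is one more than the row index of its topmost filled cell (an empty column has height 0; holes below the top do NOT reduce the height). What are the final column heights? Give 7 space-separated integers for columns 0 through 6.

Drop 1: O rot0 at col 2 lands with bottom-row=0; cleared 0 line(s) (total 0); column heights now [0 0 2 2 0 0 0], max=2
Drop 2: S rot1 at col 2 lands with bottom-row=2; cleared 0 line(s) (total 0); column heights now [0 0 5 4 0 0 0], max=5
Drop 3: S rot2 at col 2 lands with bottom-row=5; cleared 0 line(s) (total 0); column heights now [0 0 6 7 7 0 0], max=7

Answer: 0 0 6 7 7 0 0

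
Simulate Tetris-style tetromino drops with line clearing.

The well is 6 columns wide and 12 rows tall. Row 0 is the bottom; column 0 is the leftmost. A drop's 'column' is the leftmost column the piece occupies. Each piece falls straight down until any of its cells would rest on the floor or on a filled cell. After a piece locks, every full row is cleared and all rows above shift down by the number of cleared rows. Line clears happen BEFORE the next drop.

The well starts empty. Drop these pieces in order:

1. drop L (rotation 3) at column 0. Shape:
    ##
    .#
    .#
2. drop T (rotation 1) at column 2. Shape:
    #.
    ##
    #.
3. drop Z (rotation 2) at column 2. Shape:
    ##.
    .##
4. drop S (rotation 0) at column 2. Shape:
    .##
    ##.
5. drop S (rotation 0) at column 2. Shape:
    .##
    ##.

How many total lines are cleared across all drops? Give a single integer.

Answer: 0

Derivation:
Drop 1: L rot3 at col 0 lands with bottom-row=0; cleared 0 line(s) (total 0); column heights now [3 3 0 0 0 0], max=3
Drop 2: T rot1 at col 2 lands with bottom-row=0; cleared 0 line(s) (total 0); column heights now [3 3 3 2 0 0], max=3
Drop 3: Z rot2 at col 2 lands with bottom-row=2; cleared 0 line(s) (total 0); column heights now [3 3 4 4 3 0], max=4
Drop 4: S rot0 at col 2 lands with bottom-row=4; cleared 0 line(s) (total 0); column heights now [3 3 5 6 6 0], max=6
Drop 5: S rot0 at col 2 lands with bottom-row=6; cleared 0 line(s) (total 0); column heights now [3 3 7 8 8 0], max=8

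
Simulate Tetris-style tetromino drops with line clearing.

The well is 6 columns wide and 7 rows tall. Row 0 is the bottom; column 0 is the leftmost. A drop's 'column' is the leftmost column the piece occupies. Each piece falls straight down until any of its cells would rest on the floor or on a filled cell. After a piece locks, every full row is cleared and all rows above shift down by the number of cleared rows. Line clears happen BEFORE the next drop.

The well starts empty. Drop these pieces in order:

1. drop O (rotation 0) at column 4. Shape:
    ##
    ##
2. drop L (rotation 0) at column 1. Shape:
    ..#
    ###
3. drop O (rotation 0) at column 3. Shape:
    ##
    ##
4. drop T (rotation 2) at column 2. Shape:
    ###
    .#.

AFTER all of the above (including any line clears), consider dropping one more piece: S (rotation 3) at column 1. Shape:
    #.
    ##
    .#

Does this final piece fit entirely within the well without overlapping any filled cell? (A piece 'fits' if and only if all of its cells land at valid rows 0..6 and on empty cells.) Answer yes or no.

Answer: no

Derivation:
Drop 1: O rot0 at col 4 lands with bottom-row=0; cleared 0 line(s) (total 0); column heights now [0 0 0 0 2 2], max=2
Drop 2: L rot0 at col 1 lands with bottom-row=0; cleared 0 line(s) (total 0); column heights now [0 1 1 2 2 2], max=2
Drop 3: O rot0 at col 3 lands with bottom-row=2; cleared 0 line(s) (total 0); column heights now [0 1 1 4 4 2], max=4
Drop 4: T rot2 at col 2 lands with bottom-row=4; cleared 0 line(s) (total 0); column heights now [0 1 6 6 6 2], max=6
Test piece S rot3 at col 1 (width 2): heights before test = [0 1 6 6 6 2]; fits = False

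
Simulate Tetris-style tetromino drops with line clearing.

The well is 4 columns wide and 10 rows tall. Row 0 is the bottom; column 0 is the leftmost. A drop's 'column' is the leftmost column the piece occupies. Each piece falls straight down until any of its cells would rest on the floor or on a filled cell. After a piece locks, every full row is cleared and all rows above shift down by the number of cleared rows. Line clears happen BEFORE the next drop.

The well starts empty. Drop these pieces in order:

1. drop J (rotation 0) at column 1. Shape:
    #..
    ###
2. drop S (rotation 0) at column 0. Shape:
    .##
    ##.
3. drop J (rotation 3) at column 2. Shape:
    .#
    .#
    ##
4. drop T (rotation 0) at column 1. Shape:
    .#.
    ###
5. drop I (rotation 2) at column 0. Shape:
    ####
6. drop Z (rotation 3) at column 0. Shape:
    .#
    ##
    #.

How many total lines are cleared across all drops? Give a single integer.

Answer: 2

Derivation:
Drop 1: J rot0 at col 1 lands with bottom-row=0; cleared 0 line(s) (total 0); column heights now [0 2 1 1], max=2
Drop 2: S rot0 at col 0 lands with bottom-row=2; cleared 0 line(s) (total 0); column heights now [3 4 4 1], max=4
Drop 3: J rot3 at col 2 lands with bottom-row=4; cleared 0 line(s) (total 0); column heights now [3 4 5 7], max=7
Drop 4: T rot0 at col 1 lands with bottom-row=7; cleared 0 line(s) (total 0); column heights now [3 8 9 8], max=9
Drop 5: I rot2 at col 0 lands with bottom-row=9; cleared 1 line(s) (total 1); column heights now [3 8 9 8], max=9
Drop 6: Z rot3 at col 0 lands with bottom-row=7; cleared 1 line(s) (total 2); column heights now [8 9 8 7], max=9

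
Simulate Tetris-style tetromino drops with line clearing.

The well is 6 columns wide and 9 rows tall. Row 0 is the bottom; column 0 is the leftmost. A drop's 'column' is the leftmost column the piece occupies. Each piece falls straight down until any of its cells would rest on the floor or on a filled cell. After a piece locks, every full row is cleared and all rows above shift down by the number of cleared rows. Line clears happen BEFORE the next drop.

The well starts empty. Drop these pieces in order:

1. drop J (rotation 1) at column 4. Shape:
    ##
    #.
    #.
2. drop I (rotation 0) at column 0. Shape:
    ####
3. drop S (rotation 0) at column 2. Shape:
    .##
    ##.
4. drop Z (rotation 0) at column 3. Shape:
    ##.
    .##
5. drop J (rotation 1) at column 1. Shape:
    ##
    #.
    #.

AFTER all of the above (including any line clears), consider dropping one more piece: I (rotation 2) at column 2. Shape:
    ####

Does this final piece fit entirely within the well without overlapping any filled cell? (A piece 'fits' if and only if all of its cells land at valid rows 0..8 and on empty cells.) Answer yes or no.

Answer: yes

Derivation:
Drop 1: J rot1 at col 4 lands with bottom-row=0; cleared 0 line(s) (total 0); column heights now [0 0 0 0 3 3], max=3
Drop 2: I rot0 at col 0 lands with bottom-row=0; cleared 0 line(s) (total 0); column heights now [1 1 1 1 3 3], max=3
Drop 3: S rot0 at col 2 lands with bottom-row=2; cleared 0 line(s) (total 0); column heights now [1 1 3 4 4 3], max=4
Drop 4: Z rot0 at col 3 lands with bottom-row=4; cleared 0 line(s) (total 0); column heights now [1 1 3 6 6 5], max=6
Drop 5: J rot1 at col 1 lands with bottom-row=1; cleared 0 line(s) (total 0); column heights now [1 4 4 6 6 5], max=6
Test piece I rot2 at col 2 (width 4): heights before test = [1 4 4 6 6 5]; fits = True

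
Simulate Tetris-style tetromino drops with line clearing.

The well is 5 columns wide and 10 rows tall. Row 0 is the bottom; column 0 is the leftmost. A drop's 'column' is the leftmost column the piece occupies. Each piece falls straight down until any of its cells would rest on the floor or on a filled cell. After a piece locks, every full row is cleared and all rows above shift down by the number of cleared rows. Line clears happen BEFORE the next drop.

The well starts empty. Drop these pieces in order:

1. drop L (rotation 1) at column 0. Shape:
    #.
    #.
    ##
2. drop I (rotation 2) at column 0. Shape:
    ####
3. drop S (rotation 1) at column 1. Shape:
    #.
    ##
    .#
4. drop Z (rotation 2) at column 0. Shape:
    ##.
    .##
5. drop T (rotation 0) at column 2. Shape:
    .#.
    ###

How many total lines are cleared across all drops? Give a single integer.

Drop 1: L rot1 at col 0 lands with bottom-row=0; cleared 0 line(s) (total 0); column heights now [3 1 0 0 0], max=3
Drop 2: I rot2 at col 0 lands with bottom-row=3; cleared 0 line(s) (total 0); column heights now [4 4 4 4 0], max=4
Drop 3: S rot1 at col 1 lands with bottom-row=4; cleared 0 line(s) (total 0); column heights now [4 7 6 4 0], max=7
Drop 4: Z rot2 at col 0 lands with bottom-row=7; cleared 0 line(s) (total 0); column heights now [9 9 8 4 0], max=9
Drop 5: T rot0 at col 2 lands with bottom-row=8; cleared 1 line(s) (total 1); column heights now [4 8 8 9 0], max=9

Answer: 1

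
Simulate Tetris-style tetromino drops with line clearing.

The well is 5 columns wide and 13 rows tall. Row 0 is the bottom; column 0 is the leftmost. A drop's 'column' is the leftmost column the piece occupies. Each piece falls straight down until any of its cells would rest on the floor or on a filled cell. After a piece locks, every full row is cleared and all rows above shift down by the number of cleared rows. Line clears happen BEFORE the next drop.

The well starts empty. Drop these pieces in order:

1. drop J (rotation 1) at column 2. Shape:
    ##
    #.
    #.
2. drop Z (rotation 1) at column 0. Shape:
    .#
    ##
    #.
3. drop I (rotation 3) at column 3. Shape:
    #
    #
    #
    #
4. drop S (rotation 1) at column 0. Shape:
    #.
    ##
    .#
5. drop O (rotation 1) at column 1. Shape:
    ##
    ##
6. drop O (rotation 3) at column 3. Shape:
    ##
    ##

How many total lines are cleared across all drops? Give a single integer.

Drop 1: J rot1 at col 2 lands with bottom-row=0; cleared 0 line(s) (total 0); column heights now [0 0 3 3 0], max=3
Drop 2: Z rot1 at col 0 lands with bottom-row=0; cleared 0 line(s) (total 0); column heights now [2 3 3 3 0], max=3
Drop 3: I rot3 at col 3 lands with bottom-row=3; cleared 0 line(s) (total 0); column heights now [2 3 3 7 0], max=7
Drop 4: S rot1 at col 0 lands with bottom-row=3; cleared 0 line(s) (total 0); column heights now [6 5 3 7 0], max=7
Drop 5: O rot1 at col 1 lands with bottom-row=5; cleared 0 line(s) (total 0); column heights now [6 7 7 7 0], max=7
Drop 6: O rot3 at col 3 lands with bottom-row=7; cleared 0 line(s) (total 0); column heights now [6 7 7 9 9], max=9

Answer: 0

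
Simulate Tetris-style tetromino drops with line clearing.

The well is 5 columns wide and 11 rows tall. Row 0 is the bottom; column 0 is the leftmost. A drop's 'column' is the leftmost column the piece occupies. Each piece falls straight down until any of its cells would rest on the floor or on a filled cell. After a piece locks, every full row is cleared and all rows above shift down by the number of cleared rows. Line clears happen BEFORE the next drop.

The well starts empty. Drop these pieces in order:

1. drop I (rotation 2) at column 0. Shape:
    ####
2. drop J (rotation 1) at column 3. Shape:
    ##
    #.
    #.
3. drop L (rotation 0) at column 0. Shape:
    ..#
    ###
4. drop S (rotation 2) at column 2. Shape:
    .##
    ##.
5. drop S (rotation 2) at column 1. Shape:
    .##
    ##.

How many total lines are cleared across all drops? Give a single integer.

Drop 1: I rot2 at col 0 lands with bottom-row=0; cleared 0 line(s) (total 0); column heights now [1 1 1 1 0], max=1
Drop 2: J rot1 at col 3 lands with bottom-row=1; cleared 0 line(s) (total 0); column heights now [1 1 1 4 4], max=4
Drop 3: L rot0 at col 0 lands with bottom-row=1; cleared 0 line(s) (total 0); column heights now [2 2 3 4 4], max=4
Drop 4: S rot2 at col 2 lands with bottom-row=4; cleared 0 line(s) (total 0); column heights now [2 2 5 6 6], max=6
Drop 5: S rot2 at col 1 lands with bottom-row=5; cleared 0 line(s) (total 0); column heights now [2 6 7 7 6], max=7

Answer: 0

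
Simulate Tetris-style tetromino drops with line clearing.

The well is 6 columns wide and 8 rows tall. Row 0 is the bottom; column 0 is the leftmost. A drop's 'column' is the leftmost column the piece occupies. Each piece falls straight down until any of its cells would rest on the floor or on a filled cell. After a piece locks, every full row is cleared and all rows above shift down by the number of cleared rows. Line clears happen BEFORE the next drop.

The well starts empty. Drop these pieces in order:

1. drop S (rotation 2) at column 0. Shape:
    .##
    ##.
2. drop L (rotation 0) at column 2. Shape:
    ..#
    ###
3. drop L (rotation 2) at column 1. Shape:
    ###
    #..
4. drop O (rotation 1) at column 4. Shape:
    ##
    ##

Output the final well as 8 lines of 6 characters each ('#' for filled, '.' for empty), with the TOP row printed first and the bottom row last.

Drop 1: S rot2 at col 0 lands with bottom-row=0; cleared 0 line(s) (total 0); column heights now [1 2 2 0 0 0], max=2
Drop 2: L rot0 at col 2 lands with bottom-row=2; cleared 0 line(s) (total 0); column heights now [1 2 3 3 4 0], max=4
Drop 3: L rot2 at col 1 lands with bottom-row=2; cleared 0 line(s) (total 0); column heights now [1 4 4 4 4 0], max=4
Drop 4: O rot1 at col 4 lands with bottom-row=4; cleared 0 line(s) (total 0); column heights now [1 4 4 4 6 6], max=6

Answer: ......
......
....##
....##
.####.
.####.
.##...
##....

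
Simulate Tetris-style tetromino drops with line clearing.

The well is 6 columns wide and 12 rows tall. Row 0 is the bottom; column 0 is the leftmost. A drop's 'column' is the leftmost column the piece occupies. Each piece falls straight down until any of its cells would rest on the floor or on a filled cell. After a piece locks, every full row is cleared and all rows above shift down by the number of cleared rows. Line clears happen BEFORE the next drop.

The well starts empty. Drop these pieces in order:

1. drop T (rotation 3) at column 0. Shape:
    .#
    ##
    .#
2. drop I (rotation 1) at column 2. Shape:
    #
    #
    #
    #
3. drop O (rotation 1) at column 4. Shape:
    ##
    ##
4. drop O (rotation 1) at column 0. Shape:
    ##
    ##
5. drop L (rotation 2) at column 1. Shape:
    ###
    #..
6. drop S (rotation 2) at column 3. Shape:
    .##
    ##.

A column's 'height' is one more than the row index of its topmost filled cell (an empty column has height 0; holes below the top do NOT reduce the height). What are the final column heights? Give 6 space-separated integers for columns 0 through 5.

Drop 1: T rot3 at col 0 lands with bottom-row=0; cleared 0 line(s) (total 0); column heights now [2 3 0 0 0 0], max=3
Drop 2: I rot1 at col 2 lands with bottom-row=0; cleared 0 line(s) (total 0); column heights now [2 3 4 0 0 0], max=4
Drop 3: O rot1 at col 4 lands with bottom-row=0; cleared 0 line(s) (total 0); column heights now [2 3 4 0 2 2], max=4
Drop 4: O rot1 at col 0 lands with bottom-row=3; cleared 0 line(s) (total 0); column heights now [5 5 4 0 2 2], max=5
Drop 5: L rot2 at col 1 lands with bottom-row=5; cleared 0 line(s) (total 0); column heights now [5 7 7 7 2 2], max=7
Drop 6: S rot2 at col 3 lands with bottom-row=7; cleared 0 line(s) (total 0); column heights now [5 7 7 8 9 9], max=9

Answer: 5 7 7 8 9 9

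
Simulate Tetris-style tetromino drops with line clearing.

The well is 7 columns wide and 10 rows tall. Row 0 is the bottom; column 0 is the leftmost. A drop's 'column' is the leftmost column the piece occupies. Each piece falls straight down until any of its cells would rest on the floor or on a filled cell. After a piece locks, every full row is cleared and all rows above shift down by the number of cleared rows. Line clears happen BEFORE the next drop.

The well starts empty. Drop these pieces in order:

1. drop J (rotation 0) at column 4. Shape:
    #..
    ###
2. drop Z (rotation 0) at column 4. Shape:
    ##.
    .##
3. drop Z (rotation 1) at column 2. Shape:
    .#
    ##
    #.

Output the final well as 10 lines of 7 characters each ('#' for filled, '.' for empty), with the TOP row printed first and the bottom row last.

Answer: .......
.......
.......
.......
.......
.......
.......
...###.
..#####
..#.###

Derivation:
Drop 1: J rot0 at col 4 lands with bottom-row=0; cleared 0 line(s) (total 0); column heights now [0 0 0 0 2 1 1], max=2
Drop 2: Z rot0 at col 4 lands with bottom-row=1; cleared 0 line(s) (total 0); column heights now [0 0 0 0 3 3 2], max=3
Drop 3: Z rot1 at col 2 lands with bottom-row=0; cleared 0 line(s) (total 0); column heights now [0 0 2 3 3 3 2], max=3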